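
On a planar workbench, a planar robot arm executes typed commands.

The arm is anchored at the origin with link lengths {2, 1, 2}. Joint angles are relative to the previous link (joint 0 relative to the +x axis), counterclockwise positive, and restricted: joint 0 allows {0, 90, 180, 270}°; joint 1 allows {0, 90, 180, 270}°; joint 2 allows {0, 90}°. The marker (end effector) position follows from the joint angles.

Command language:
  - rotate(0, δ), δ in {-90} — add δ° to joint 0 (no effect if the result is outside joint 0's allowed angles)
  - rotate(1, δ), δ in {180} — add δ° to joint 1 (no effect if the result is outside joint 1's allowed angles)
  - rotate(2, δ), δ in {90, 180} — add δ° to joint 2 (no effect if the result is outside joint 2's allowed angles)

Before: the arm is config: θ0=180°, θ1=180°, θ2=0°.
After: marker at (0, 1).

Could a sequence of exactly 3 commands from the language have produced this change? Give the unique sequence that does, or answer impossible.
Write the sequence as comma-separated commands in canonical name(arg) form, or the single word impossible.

rotate(0, -90), rotate(0, -90), rotate(0, -90)

from: config: θ0=180°, θ1=180°, θ2=0°
[1] after rotate(0, -90): config: θ0=90°, θ1=180°, θ2=0°
[2] after rotate(0, -90): config: θ0=0°, θ1=180°, θ2=0°
[3] after rotate(0, -90): config: θ0=270°, θ1=180°, θ2=0°
all 64 alternatives checked — unique.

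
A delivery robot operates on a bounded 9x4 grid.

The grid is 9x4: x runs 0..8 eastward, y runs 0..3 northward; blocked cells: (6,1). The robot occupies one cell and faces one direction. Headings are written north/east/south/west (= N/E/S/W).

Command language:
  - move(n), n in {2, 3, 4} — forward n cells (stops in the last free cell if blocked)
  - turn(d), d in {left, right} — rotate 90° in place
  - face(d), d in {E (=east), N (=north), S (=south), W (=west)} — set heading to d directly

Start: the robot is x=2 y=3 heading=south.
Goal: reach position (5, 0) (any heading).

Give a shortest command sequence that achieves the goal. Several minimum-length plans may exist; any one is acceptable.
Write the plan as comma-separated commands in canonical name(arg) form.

move(3), face(E), move(3)

t0: x=2 y=3 heading=south
t=1 move(3) ⇒ x=2 y=0 heading=south
t=2 face(E) ⇒ x=2 y=0 heading=east
t=3 move(3) ⇒ x=5 y=0 heading=east
shorter routes all fall short; 3 is best.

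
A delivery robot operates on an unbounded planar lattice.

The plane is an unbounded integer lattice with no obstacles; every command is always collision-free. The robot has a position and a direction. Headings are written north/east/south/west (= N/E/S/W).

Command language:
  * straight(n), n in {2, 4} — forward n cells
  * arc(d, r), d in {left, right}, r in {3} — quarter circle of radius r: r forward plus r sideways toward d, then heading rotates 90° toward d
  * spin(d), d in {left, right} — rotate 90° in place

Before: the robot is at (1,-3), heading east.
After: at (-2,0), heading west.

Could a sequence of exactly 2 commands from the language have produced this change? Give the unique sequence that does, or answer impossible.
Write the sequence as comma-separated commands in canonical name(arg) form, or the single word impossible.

key: order matters: swapping spin(left) and arc(left, 3) lands elsewhere
start: at (1,-3), heading east
step 1 (spin(left)): at (1,-3), heading north
step 2 (arc(left, 3)): at (-2,0), heading west
no rival 2-sequence matches.

spin(left), arc(left, 3)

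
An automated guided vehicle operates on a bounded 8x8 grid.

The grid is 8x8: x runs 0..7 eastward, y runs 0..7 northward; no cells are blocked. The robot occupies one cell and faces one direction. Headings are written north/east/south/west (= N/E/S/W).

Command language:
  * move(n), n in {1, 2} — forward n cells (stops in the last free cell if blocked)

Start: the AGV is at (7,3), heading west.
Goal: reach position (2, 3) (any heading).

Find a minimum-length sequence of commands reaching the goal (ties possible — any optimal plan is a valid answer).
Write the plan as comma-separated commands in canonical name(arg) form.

move(1), move(2), move(2)

initial: at (7,3), heading west
t=1 move(1) ⇒ at (6,3), heading west
t=2 move(2) ⇒ at (4,3), heading west
t=3 move(2) ⇒ at (2,3), heading west
minimal: 3 command(s), checked below 3.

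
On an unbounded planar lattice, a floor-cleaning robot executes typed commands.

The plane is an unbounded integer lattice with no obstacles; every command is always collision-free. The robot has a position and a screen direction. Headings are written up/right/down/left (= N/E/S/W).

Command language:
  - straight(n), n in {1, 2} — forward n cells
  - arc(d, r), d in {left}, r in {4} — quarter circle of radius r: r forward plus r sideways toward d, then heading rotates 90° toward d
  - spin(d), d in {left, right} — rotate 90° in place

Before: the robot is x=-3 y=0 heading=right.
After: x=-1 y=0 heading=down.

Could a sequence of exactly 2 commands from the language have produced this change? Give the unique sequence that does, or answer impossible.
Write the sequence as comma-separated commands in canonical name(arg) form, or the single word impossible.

straight(2), spin(right)

key: running spin(right) before straight(2) would end elsewhere — order is forced
initial: x=-3 y=0 heading=right
[1] after straight(2): x=-1 y=0 heading=right
[2] after spin(right): x=-1 y=0 heading=down
no rival 2-sequence matches.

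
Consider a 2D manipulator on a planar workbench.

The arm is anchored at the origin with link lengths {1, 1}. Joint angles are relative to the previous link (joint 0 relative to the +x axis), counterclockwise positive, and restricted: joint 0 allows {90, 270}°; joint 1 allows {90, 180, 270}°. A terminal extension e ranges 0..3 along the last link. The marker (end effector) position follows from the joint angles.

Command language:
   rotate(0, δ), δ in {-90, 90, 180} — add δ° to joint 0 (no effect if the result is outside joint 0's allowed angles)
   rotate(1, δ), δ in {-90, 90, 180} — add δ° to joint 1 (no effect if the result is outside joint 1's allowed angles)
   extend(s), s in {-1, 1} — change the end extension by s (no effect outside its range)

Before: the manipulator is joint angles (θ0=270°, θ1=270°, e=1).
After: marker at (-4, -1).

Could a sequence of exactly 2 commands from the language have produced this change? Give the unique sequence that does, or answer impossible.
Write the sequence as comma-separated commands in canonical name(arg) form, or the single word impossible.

start: joint angles (θ0=270°, θ1=270°, e=1)
step 1 (extend(1)): joint angles (θ0=270°, θ1=270°, e=2)
step 2 (extend(1)): joint angles (θ0=270°, θ1=270°, e=3)
no rival 2-sequence matches.

extend(1), extend(1)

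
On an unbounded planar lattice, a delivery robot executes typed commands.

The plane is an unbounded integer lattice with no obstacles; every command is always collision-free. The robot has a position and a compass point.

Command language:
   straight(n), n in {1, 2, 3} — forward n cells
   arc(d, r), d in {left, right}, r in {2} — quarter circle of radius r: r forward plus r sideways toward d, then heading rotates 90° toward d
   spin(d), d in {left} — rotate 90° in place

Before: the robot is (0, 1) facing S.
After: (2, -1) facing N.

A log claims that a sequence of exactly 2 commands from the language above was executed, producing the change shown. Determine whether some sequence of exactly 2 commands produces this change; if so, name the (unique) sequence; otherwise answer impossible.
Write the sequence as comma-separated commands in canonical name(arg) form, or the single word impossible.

arc(left, 2), spin(left)

key: order matters: swapping arc(left, 2) and spin(left) lands elsewhere
start: (0, 1) facing S
1. arc(left, 2) → (2, -1) facing E
2. spin(left) → (2, -1) facing N
all 36 alternatives checked — unique.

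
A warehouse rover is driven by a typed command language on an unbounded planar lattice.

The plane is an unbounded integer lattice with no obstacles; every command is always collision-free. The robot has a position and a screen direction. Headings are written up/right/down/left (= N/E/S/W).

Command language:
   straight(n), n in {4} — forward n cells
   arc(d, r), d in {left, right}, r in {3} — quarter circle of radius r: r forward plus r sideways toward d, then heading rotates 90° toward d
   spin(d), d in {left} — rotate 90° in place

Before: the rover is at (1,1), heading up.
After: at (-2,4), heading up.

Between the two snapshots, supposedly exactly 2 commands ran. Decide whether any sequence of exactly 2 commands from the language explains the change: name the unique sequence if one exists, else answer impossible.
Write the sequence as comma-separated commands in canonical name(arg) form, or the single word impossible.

spin(left), arc(right, 3)

key: running arc(right, 3) before spin(left) would end elsewhere — order is forced
from: at (1,1), heading up
t=1 spin(left) ⇒ at (1,1), heading left
t=2 arc(right, 3) ⇒ at (-2,4), heading up
uniquely the one of 16 2-step routes that fits.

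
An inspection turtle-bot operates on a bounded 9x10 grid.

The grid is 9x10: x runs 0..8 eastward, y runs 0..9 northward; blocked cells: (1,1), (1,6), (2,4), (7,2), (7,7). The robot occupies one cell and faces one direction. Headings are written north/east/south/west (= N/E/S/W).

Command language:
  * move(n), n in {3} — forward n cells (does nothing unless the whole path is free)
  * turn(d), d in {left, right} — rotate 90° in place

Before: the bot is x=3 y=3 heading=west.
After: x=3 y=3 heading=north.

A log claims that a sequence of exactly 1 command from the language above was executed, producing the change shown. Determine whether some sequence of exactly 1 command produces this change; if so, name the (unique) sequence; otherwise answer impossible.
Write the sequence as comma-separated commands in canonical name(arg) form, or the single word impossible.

turn(right)

key: parked at (3,3) the whole time — nothing moves the robot
from: x=3 y=3 heading=west
1. turn(right) → x=3 y=3 heading=north
no other 1-command option fits: unique.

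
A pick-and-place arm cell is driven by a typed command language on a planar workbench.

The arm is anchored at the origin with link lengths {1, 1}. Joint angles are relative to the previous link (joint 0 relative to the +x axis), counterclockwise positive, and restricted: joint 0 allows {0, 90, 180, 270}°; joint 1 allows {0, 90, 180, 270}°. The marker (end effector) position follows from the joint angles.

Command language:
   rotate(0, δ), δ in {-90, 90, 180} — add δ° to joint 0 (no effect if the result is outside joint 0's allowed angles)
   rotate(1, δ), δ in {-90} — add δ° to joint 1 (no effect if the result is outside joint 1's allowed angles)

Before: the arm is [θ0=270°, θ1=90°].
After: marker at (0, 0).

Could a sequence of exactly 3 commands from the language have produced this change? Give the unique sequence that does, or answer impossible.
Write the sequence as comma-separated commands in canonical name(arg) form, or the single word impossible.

rotate(1, -90), rotate(1, -90), rotate(1, -90)

start: [θ0=270°, θ1=90°]
step 1 (rotate(1, -90)): [θ0=270°, θ1=0°]
step 2 (rotate(1, -90)): [θ0=270°, θ1=270°]
step 3 (rotate(1, -90)): [θ0=270°, θ1=180°]
uniquely the one of 64 3-step routes that fits.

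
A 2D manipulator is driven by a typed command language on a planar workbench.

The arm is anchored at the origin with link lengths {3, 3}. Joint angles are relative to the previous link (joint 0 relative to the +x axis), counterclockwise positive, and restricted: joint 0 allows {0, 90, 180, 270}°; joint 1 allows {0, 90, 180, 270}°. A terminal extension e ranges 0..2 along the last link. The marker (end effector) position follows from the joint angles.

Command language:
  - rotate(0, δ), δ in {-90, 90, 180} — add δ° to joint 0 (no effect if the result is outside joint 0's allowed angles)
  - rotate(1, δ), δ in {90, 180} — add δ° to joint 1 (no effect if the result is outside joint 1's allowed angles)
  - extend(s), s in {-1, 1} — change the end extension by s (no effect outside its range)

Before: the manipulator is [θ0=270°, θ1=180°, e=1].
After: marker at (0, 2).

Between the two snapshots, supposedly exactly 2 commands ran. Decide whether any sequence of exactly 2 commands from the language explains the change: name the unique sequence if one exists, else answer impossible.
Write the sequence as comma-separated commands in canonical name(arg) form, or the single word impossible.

from: [θ0=270°, θ1=180°, e=1]
step 1 (extend(1)): [θ0=270°, θ1=180°, e=2]
step 2 (extend(1)): [θ0=270°, θ1=180°, e=2]
no rival 2-sequence matches.

extend(1), extend(1)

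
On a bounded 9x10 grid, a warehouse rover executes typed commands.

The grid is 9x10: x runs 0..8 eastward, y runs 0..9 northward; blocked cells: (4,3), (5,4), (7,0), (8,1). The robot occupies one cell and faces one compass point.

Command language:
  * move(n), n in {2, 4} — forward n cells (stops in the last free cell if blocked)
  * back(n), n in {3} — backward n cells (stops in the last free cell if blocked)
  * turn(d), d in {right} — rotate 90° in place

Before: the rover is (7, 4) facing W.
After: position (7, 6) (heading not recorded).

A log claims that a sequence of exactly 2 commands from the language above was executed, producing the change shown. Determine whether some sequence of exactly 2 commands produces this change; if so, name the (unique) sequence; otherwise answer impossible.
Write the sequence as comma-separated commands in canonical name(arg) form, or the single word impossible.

turn(right), move(2)

key: running move(2) before turn(right) would end elsewhere — order is forced
start: (7, 4) facing W
[1] after turn(right): (7, 4) facing N
[2] after move(2): (7, 6) facing N
no rival 2-sequence matches.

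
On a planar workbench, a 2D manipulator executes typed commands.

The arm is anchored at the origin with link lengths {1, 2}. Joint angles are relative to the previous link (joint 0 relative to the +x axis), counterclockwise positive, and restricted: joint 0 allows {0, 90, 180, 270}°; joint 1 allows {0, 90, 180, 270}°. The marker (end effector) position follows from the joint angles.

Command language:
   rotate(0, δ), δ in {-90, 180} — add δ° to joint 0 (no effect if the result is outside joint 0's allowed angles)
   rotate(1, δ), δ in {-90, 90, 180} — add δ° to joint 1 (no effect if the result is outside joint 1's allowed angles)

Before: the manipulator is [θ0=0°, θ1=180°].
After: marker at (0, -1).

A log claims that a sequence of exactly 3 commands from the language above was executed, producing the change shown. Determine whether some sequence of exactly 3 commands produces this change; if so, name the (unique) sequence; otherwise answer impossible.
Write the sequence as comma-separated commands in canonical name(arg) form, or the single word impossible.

t0: [θ0=0°, θ1=180°]
step 1 (rotate(0, -90)): [θ0=270°, θ1=180°]
step 2 (rotate(0, -90)): [θ0=180°, θ1=180°]
step 3 (rotate(0, -90)): [θ0=90°, θ1=180°]
no rival 3-sequence matches.

rotate(0, -90), rotate(0, -90), rotate(0, -90)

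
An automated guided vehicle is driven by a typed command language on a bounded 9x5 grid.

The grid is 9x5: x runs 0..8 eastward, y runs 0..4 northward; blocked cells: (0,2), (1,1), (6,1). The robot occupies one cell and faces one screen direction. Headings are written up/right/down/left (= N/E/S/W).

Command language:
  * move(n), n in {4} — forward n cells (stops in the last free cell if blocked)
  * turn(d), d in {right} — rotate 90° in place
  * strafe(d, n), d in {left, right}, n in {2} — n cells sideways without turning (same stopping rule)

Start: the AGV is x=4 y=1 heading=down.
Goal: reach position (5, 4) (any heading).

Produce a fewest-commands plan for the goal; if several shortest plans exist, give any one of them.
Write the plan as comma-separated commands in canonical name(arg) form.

t0: x=4 y=1 heading=down
t=1 turn(right) ⇒ x=4 y=1 heading=left
t=2 turn(right) ⇒ x=4 y=1 heading=up
t=3 strafe(right, 2) ⇒ x=5 y=1 heading=up
t=4 move(4) ⇒ x=5 y=4 heading=up
no 3-step plan works, so 4 is optimal.

turn(right), turn(right), strafe(right, 2), move(4)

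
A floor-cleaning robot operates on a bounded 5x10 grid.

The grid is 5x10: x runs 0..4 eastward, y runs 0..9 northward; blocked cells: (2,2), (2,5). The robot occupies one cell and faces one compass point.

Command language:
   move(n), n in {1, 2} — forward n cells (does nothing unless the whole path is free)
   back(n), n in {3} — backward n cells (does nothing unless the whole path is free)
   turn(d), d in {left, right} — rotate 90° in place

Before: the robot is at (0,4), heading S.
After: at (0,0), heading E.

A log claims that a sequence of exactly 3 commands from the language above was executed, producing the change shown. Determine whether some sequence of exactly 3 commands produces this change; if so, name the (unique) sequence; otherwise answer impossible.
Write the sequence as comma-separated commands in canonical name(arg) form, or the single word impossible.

move(2), move(2), turn(left)

key: running turn(left) before move(2) would end elsewhere — order is forced
t0: at (0,4), heading S
1. move(2) → at (0,2), heading S
2. move(2) → at (0,0), heading S
3. turn(left) → at (0,0), heading E
all 125 alternatives checked — unique.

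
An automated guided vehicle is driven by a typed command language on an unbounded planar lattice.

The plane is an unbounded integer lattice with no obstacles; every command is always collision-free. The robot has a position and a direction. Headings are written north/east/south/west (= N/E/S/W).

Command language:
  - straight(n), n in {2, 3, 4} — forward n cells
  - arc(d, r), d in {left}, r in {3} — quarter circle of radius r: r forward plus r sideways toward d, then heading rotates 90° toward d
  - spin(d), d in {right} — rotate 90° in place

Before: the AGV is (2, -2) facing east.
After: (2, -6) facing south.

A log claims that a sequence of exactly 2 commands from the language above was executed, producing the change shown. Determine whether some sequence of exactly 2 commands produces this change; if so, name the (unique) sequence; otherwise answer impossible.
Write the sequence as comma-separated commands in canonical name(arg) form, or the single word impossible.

key: position moved to (2,-6) AND the heading swung to S — translation plus rotation needed
from: (2, -2) facing east
[1] after spin(right): (2, -2) facing south
[2] after straight(4): (2, -6) facing south
no rival 2-sequence matches.

spin(right), straight(4)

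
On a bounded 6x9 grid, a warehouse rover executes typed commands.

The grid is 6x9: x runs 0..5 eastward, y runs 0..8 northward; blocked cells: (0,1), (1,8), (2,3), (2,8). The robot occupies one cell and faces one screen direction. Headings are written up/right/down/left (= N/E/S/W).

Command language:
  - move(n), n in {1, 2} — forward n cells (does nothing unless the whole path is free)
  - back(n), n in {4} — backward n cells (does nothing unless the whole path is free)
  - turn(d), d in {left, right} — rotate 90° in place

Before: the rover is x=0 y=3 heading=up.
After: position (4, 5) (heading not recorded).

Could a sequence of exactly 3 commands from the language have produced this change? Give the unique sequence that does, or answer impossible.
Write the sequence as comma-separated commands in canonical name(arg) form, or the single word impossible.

key: order matters: swapping move(2) and back(4) lands elsewhere
t0: x=0 y=3 heading=up
t=1 move(2) ⇒ x=0 y=5 heading=up
t=2 turn(left) ⇒ x=0 y=5 heading=left
t=3 back(4) ⇒ x=4 y=5 heading=left
no other 3-command option fits: unique.

move(2), turn(left), back(4)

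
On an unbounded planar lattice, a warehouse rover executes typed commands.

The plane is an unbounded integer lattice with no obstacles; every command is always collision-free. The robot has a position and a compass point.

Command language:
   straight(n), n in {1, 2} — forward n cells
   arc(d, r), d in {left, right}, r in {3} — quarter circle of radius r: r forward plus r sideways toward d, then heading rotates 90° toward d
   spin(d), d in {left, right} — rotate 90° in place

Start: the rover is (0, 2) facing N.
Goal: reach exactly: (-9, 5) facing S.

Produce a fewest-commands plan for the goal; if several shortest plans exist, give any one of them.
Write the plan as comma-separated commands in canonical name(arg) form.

begin: (0, 2) facing N
[1] after spin(left): (0, 2) facing W
[2] after arc(right, 3): (-3, 5) facing N
[3] after arc(left, 3): (-6, 8) facing W
[4] after arc(left, 3): (-9, 5) facing S
nothing shorter than 4 reaches the goal.

spin(left), arc(right, 3), arc(left, 3), arc(left, 3)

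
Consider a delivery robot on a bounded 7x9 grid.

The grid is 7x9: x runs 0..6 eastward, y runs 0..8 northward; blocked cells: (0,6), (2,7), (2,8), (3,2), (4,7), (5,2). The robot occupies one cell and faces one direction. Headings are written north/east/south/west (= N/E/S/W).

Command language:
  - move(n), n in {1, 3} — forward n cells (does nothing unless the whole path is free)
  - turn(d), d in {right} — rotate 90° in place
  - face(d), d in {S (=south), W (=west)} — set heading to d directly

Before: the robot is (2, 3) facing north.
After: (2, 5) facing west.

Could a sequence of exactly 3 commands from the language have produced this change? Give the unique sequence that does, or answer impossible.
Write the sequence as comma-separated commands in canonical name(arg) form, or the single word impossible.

move(1), move(1), face(W)

key: running face(W) before move(1) would end elsewhere — order is forced
initial: (2, 3) facing north
[1] after move(1): (2, 4) facing north
[2] after move(1): (2, 5) facing north
[3] after face(W): (2, 5) facing west
uniquely the one of 125 3-step routes that fits.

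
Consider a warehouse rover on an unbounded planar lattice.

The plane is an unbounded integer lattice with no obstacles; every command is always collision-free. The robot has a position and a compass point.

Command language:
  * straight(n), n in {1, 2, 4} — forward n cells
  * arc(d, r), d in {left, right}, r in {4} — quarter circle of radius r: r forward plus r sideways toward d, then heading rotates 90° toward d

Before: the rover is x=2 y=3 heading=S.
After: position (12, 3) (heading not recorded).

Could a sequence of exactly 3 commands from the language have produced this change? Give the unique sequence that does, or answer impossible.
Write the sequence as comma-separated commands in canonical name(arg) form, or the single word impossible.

arc(left, 4), straight(2), arc(left, 4)

initial: x=2 y=3 heading=S
[1] after arc(left, 4): x=6 y=-1 heading=E
[2] after straight(2): x=8 y=-1 heading=E
[3] after arc(left, 4): x=12 y=3 heading=N
all 125 alternatives checked — unique.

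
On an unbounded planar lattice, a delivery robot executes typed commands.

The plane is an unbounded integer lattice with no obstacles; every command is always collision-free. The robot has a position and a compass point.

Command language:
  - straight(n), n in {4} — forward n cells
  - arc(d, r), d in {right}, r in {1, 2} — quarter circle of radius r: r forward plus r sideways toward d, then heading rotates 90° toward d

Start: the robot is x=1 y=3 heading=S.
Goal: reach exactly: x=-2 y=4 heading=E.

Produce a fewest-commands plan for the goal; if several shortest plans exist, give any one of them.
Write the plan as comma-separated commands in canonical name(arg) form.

arc(right, 2), arc(right, 2), arc(right, 1)

t0: x=1 y=3 heading=S
1. arc(right, 2) → x=-1 y=1 heading=W
2. arc(right, 2) → x=-3 y=3 heading=N
3. arc(right, 1) → x=-2 y=4 heading=E
no 2-step plan works, so 3 is optimal.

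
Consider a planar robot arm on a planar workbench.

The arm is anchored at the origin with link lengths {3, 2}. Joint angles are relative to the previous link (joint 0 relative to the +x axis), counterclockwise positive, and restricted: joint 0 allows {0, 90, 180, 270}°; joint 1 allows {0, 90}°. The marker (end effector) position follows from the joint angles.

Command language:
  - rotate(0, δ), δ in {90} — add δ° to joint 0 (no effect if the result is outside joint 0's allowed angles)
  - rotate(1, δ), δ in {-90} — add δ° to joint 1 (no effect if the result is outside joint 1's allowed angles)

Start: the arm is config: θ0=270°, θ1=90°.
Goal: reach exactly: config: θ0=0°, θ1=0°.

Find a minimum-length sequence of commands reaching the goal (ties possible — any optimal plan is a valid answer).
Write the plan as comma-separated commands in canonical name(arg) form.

rotate(1, -90), rotate(0, 90)

start: config: θ0=270°, θ1=90°
t=1 rotate(1, -90) ⇒ config: θ0=270°, θ1=0°
t=2 rotate(0, 90) ⇒ config: θ0=0°, θ1=0°
minimal: 2 command(s), checked below 2.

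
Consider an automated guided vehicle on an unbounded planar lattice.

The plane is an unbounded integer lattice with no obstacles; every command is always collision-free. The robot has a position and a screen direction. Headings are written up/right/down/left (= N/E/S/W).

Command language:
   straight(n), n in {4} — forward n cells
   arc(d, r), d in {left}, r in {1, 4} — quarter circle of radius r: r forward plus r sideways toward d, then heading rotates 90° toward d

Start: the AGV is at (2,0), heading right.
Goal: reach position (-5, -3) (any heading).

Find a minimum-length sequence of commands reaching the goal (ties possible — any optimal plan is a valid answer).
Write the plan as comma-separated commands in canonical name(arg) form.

arc(left, 1), arc(left, 4), arc(left, 4), straight(4)

begin: at (2,0), heading right
1. arc(left, 1) → at (3,1), heading up
2. arc(left, 4) → at (-1,5), heading left
3. arc(left, 4) → at (-5,1), heading down
4. straight(4) → at (-5,-3), heading down
shorter routes all fall short; 4 is best.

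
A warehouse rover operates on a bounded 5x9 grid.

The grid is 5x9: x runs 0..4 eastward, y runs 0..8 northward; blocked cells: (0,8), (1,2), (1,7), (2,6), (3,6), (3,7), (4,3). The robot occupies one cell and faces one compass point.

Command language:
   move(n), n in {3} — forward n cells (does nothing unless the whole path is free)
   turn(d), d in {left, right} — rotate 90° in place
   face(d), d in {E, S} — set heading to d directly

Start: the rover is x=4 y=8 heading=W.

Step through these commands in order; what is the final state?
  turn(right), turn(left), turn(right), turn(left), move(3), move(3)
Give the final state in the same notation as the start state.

x=1 y=8 heading=W

begin: x=4 y=8 heading=W
[1] after turn(right): x=4 y=8 heading=N
[2] after turn(left): x=4 y=8 heading=W
[3] after turn(right): x=4 y=8 heading=N
[4] after turn(left): x=4 y=8 heading=W
[5] after move(3): x=1 y=8 heading=W
[6] after move(3): x=1 y=8 heading=W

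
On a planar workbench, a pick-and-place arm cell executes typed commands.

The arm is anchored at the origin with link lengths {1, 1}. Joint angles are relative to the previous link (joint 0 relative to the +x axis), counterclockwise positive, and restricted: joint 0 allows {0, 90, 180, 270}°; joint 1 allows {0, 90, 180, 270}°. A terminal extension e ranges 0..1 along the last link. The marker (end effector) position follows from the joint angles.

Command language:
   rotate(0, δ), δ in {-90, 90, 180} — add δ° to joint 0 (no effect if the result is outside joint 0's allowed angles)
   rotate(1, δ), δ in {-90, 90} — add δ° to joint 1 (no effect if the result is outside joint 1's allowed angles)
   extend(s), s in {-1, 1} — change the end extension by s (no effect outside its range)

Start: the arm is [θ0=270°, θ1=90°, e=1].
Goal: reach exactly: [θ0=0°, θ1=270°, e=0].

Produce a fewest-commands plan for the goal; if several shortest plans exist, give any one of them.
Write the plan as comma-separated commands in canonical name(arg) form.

rotate(1, -90), rotate(1, -90), rotate(0, 90), extend(-1)

t0: [θ0=270°, θ1=90°, e=1]
t=1 rotate(1, -90) ⇒ [θ0=270°, θ1=0°, e=1]
t=2 rotate(1, -90) ⇒ [θ0=270°, θ1=270°, e=1]
t=3 rotate(0, 90) ⇒ [θ0=0°, θ1=270°, e=1]
t=4 extend(-1) ⇒ [θ0=0°, θ1=270°, e=0]
no 3-step plan works, so 4 is optimal.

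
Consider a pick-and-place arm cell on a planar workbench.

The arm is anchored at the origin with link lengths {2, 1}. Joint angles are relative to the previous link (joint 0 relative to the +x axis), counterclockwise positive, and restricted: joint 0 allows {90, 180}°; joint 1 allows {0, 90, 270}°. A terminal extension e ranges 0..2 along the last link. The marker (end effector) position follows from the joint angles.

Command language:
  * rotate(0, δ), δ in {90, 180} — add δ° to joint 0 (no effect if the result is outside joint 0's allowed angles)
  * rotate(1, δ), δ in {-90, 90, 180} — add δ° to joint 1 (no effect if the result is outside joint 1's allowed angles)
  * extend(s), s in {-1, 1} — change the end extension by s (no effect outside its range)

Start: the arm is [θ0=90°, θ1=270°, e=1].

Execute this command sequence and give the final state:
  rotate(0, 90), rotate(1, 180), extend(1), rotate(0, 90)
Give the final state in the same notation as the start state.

[θ0=180°, θ1=90°, e=2]

t0: [θ0=90°, θ1=270°, e=1]
step 1 (rotate(0, 90)): [θ0=180°, θ1=270°, e=1]
step 2 (rotate(1, 180)): [θ0=180°, θ1=90°, e=1]
step 3 (extend(1)): [θ0=180°, θ1=90°, e=2]
step 4 (rotate(0, 90)): [θ0=180°, θ1=90°, e=2]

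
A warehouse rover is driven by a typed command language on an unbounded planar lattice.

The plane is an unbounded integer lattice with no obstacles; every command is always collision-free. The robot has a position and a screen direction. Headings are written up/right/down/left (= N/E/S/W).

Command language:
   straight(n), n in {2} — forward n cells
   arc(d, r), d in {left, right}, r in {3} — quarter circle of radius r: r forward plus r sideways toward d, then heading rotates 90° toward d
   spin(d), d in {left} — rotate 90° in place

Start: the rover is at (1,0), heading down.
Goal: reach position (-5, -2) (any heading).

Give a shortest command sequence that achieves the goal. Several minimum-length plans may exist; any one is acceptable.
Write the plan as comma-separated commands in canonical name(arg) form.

straight(2), arc(right, 3), arc(right, 3)

begin: at (1,0), heading down
1. straight(2) → at (1,-2), heading down
2. arc(right, 3) → at (-2,-5), heading left
3. arc(right, 3) → at (-5,-2), heading up
nothing shorter than 3 reaches the goal.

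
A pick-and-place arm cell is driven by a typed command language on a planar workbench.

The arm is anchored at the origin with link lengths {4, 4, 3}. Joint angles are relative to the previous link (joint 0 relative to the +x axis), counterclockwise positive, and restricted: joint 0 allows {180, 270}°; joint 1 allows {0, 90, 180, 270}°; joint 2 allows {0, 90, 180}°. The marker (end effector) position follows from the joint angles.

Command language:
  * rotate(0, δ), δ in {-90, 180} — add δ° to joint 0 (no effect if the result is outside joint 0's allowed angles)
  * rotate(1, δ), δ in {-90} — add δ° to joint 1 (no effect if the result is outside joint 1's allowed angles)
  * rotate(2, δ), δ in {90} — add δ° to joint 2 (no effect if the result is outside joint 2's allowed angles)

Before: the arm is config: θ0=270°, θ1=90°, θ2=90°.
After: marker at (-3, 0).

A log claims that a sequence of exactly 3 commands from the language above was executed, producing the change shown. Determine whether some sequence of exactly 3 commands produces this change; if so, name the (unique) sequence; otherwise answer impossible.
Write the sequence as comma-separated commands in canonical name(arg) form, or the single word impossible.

rotate(1, -90), rotate(1, -90), rotate(1, -90)

begin: config: θ0=270°, θ1=90°, θ2=90°
1. rotate(1, -90) → config: θ0=270°, θ1=0°, θ2=90°
2. rotate(1, -90) → config: θ0=270°, θ1=270°, θ2=90°
3. rotate(1, -90) → config: θ0=270°, θ1=180°, θ2=90°
all 64 alternatives checked — unique.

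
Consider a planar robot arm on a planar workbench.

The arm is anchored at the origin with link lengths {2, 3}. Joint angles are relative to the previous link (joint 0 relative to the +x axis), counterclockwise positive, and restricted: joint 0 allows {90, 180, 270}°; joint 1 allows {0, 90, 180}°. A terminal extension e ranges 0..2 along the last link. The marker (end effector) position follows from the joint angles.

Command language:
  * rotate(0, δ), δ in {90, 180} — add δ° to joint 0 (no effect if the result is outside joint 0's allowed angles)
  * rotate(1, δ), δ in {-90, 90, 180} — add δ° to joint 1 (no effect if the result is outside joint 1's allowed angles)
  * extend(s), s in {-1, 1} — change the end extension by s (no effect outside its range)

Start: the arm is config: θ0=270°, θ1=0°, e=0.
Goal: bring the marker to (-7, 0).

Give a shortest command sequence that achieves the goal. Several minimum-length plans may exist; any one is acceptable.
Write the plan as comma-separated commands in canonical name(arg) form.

rotate(0, 180), extend(1), extend(1), rotate(0, 90)

begin: config: θ0=270°, θ1=0°, e=0
t=1 rotate(0, 180) ⇒ config: θ0=90°, θ1=0°, e=0
t=2 extend(1) ⇒ config: θ0=90°, θ1=0°, e=1
t=3 extend(1) ⇒ config: θ0=90°, θ1=0°, e=2
t=4 rotate(0, 90) ⇒ config: θ0=180°, θ1=0°, e=2
nothing shorter than 4 reaches the goal.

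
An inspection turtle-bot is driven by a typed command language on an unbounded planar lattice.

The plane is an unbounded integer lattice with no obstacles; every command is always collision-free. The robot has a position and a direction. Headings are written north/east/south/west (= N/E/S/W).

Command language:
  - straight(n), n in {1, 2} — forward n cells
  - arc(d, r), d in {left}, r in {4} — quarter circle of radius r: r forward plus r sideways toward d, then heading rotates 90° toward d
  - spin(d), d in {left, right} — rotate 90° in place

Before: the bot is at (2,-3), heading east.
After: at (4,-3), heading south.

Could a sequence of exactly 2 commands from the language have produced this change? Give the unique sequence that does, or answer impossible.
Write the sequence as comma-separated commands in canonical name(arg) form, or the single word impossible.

key: position moved to (4,-3) AND the heading swung to S — translation plus rotation needed
begin: at (2,-3), heading east
1. straight(2) → at (4,-3), heading east
2. spin(right) → at (4,-3), heading south
no other 2-command option fits: unique.

straight(2), spin(right)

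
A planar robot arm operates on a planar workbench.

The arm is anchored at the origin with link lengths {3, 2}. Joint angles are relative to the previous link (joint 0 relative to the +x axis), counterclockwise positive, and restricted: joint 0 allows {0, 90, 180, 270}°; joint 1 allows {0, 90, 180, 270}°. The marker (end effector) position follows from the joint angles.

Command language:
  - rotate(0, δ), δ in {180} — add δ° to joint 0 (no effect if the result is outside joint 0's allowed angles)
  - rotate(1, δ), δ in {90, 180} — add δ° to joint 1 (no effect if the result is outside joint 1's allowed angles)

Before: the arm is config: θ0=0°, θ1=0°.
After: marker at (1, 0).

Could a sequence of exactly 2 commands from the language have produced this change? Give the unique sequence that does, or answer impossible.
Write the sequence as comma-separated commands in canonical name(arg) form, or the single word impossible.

begin: config: θ0=0°, θ1=0°
step 1 (rotate(1, 90)): config: θ0=0°, θ1=90°
step 2 (rotate(1, 90)): config: θ0=0°, θ1=180°
no other 2-command option fits: unique.

rotate(1, 90), rotate(1, 90)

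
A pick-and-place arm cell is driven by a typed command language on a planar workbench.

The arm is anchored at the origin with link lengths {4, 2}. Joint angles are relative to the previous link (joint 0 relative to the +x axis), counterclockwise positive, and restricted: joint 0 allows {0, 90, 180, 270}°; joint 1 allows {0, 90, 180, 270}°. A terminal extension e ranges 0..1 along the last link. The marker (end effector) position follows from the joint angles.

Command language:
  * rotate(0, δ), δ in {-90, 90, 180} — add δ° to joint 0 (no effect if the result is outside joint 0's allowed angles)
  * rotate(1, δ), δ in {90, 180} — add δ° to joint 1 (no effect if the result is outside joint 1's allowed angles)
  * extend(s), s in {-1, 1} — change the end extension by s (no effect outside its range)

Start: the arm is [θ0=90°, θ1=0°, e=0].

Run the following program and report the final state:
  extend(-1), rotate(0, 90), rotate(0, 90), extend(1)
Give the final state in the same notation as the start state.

[θ0=270°, θ1=0°, e=1]

from: [θ0=90°, θ1=0°, e=0]
[1] after extend(-1): [θ0=90°, θ1=0°, e=0]
[2] after rotate(0, 90): [θ0=180°, θ1=0°, e=0]
[3] after rotate(0, 90): [θ0=270°, θ1=0°, e=0]
[4] after extend(1): [θ0=270°, θ1=0°, e=1]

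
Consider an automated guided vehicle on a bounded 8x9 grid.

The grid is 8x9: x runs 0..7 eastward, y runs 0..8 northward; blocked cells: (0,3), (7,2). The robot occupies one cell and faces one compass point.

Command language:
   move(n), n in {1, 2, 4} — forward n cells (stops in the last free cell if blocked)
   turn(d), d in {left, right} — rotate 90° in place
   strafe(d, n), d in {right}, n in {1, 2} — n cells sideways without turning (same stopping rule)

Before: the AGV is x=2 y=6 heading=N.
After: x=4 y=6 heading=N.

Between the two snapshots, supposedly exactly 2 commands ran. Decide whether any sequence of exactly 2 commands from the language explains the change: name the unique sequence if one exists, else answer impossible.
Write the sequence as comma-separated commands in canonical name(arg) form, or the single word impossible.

strafe(right, 1), strafe(right, 1)

key: heading stays N — no command in the sequence turns
t0: x=2 y=6 heading=N
[1] after strafe(right, 1): x=3 y=6 heading=N
[2] after strafe(right, 1): x=4 y=6 heading=N
no rival 2-sequence matches.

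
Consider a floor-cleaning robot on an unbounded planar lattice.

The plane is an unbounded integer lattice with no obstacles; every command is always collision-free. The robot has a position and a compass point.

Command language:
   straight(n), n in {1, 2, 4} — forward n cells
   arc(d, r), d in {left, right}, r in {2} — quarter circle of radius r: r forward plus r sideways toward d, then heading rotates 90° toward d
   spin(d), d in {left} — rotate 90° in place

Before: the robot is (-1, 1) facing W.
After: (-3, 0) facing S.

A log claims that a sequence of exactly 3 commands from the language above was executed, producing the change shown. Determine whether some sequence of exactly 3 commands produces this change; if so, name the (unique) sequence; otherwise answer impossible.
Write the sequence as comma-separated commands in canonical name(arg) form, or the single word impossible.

straight(2), spin(left), straight(1)

key: running straight(1) before straight(2) would end elsewhere — order is forced
t0: (-1, 1) facing W
t=1 straight(2) ⇒ (-3, 1) facing W
t=2 spin(left) ⇒ (-3, 1) facing S
t=3 straight(1) ⇒ (-3, 0) facing S
no other 3-command option fits: unique.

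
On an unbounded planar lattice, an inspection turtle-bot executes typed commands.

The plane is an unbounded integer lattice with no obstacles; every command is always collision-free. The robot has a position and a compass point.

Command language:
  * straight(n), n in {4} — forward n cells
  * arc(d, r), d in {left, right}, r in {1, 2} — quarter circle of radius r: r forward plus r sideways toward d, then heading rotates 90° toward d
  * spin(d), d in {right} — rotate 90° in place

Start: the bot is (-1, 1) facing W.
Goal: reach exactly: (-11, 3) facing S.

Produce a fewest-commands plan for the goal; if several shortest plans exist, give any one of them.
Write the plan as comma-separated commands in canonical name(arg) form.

start: (-1, 1) facing W
t=1 straight(4) ⇒ (-5, 1) facing W
t=2 arc(right, 2) ⇒ (-7, 3) facing N
t=3 arc(left, 2) ⇒ (-9, 5) facing W
t=4 arc(left, 2) ⇒ (-11, 3) facing S
nothing shorter than 4 reaches the goal.

straight(4), arc(right, 2), arc(left, 2), arc(left, 2)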